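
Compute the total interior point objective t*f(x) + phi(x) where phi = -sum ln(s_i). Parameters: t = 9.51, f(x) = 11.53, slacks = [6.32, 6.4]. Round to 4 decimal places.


Step 1: Compute log-barrier.
ln values: [1.8437, 1.8563]
phi = -(1.8437 + 1.8563) = -3.7
Step 2: Compute augmented objective.
t*f(x) = 9.51*11.53 = 109.6503
Total = 109.6503 - 3.7 = 105.9503


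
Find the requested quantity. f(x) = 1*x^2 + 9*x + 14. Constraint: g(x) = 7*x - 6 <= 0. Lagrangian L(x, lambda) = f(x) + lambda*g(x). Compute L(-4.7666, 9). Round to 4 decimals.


Step 1: Evaluate f(x).
f(-4.7666) = 1*(-4.7666)^2 + 9*(-4.7666) + 14 = -6.1789
Step 2: Evaluate g(x).
g(-4.7666) = 7*-4.7666 - 6 = -39.3662
Step 3: Compute Lagrangian.
L = -6.1789 + 9*-39.3662 = -360.4747


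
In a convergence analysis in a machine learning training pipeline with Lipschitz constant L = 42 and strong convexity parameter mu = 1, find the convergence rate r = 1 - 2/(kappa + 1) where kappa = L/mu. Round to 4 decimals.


Step 1: Compute the condition number.
kappa = L/mu = 42/1 = 42.0
Step 2: Compute the convergence rate.
r = 1 - 2/(kappa + 1) = 1 - 2*mu/(L + mu) = (L - mu)/(L + mu) = 41/43 = 0.9535


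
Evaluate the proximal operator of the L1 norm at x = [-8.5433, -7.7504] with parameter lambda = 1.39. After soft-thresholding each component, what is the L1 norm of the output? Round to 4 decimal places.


Soft-thresholding with lambda = 1.39:
prox(-8.5433) = sign(-8.5433)*max(|-8.5433| - 1.39, 0) = -7.1533
prox(-7.7504) = sign(-7.7504)*max(|-7.7504| - 1.39, 0) = -6.3604
prox(x) = [-7.1533, -6.3604]
||prox(x)||_1 = 7.1533 + 6.3604 = 13.5137


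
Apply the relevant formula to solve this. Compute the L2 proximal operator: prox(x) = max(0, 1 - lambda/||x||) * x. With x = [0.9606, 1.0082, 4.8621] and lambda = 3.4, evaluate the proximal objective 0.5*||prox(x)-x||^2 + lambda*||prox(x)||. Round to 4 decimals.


Step 1: Compute ||x||.
||x|| = 5.0576
Step 2: Compute scaling factor.
scale = max(0, 1 - 3.4/5.0576) = 0.3277
Step 3: prox(x) = [0.3148, 0.3304, 1.5935]
||prox(x)|| = 1.6576
Step 4: Proximal objective.
0.5*||prox-x||^2 = 5.78
lambda*||prox|| = 5.6358
Total = 11.4158


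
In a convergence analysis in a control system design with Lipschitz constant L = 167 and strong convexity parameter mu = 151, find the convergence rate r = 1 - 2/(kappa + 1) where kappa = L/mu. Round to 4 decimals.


Step 1: Compute the condition number.
kappa = L/mu = 167/151 = 1.106
Step 2: Compute the convergence rate.
r = 1 - 2/(kappa + 1) = 1 - 2*mu/(L + mu) = (L - mu)/(L + mu) = 16/318 = 0.0503


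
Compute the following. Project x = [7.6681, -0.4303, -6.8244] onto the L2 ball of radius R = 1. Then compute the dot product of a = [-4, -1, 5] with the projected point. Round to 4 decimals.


Step 1: Compute ||x|| (intermediates to 6 decimals).
||x|| = sqrt(7.6681^2 + (-0.4303)^2 + (-6.8244)^2) = 10.274111
Step 2: Project.
Since ||x|| > R, scale = R/||x|| = 1/10.274111 = 0.097332, proj(x) = scale * x
proj(x) = [0.746352, -0.041882, -0.664233]
Step 3: Dot product.
a^T * proj(x) = -4*0.746352 - 1*(-0.041882) + 5*(-0.664233) = -6.2647


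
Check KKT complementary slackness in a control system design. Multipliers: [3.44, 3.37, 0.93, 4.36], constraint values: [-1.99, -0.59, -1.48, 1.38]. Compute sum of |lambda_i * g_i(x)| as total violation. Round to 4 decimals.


KKT complementary slackness check:
lambda_1 * g_1 = 3.44 * -1.99 = -6.8456
lambda_2 * g_2 = 3.37 * -0.59 = -1.9883
lambda_3 * g_3 = 0.93 * -1.48 = -1.3764
lambda_4 * g_4 = 4.36 * 1.38 = 6.0168
Total violation = 6.8456 + 1.9883 + 1.3764 + 6.0168 = 16.2271


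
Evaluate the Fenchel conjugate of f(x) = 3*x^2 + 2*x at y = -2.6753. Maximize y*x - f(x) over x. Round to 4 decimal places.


f*(y) = sup_x {y*x - a*x^2 - b*x} = sup_x {(y-b)*x - a*x^2}
FOC: (y - b) - 2a*x = 0 => x* = (y - b)/(2a)
x* = (-2.6753 - 2)/(2*3) = -0.7792
f*(-2.6753) = (y-b)^2/(4a) = (-2.6753 - 2)^2/(4*3)
= 21.8584/12 = 1.8215


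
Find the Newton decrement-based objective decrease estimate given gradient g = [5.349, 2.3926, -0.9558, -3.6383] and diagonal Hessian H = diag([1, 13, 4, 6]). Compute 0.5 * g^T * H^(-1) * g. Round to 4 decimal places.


Step 1: H is diagonal, so H^(-1) * g = [5.349, 0.184, -0.239, -0.6064].
Step 2: g^T H^(-1) g = sum_i g_i^2 / H_ii
  = (5.349)^2/1 + (2.3926)^2/13 + (-0.9558)^2/4 + (-3.6383)^2/6
  = 28.6118 + 0.4403 + 0.2284 + 2.2062 = 31.4867
Step 3: Objective decrease = 0.5 * g^T H^(-1) g = 15.7434


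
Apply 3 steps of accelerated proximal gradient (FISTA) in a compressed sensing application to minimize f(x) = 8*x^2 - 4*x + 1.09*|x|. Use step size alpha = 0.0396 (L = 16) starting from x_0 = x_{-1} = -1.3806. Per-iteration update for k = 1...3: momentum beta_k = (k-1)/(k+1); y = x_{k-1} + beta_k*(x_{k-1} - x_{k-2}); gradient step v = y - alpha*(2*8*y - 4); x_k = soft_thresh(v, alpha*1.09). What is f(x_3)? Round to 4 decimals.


FISTA on f(x) = 8*x^2 - 4*x + 1.09*|x|
L = 16, alpha = 0.0396
Iteration 1: beta = 0.0, y = -1.3806 + 0.0*(-1.3806 + 1.3806) = -1.3806
  grad(y) = -26.0896, v = y - alpha*grad = -0.3475
  prox(v) = soft_thresh(-0.3475, 0.0432) = -0.3043
Iteration 2: beta = 0.3333, y = -0.3043 + 0.3333*(-0.3043 + 1.3806) = 0.0545
  grad(y) = -3.1283, v = y - alpha*grad = 0.1784
  prox(v) = soft_thresh(0.1784, 0.0432) = 0.1352
Iteration 3: beta = 0.5, y = 0.1352 + 0.5*(0.1352 + 0.3043) = 0.3549
  grad(y) = 1.6791, v = y - alpha*grad = 0.2885
  prox(v) = soft_thresh(0.2885, 0.0432) = 0.2453
f(x_3) = 8*0.2453^2 - 4*0.2453 + 1.09*|0.2453| = -0.2325


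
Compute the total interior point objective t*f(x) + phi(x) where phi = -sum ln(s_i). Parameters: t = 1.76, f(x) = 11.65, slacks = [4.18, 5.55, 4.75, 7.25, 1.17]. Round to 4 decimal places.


Step 1: Compute log-barrier.
ln values: [1.4303, 1.7138, 1.5581, 1.981, 0.157]
phi = -(1.4303 + 1.7138 + 1.5581 + 1.981 + 0.157) = -6.8403
Step 2: Compute augmented objective.
t*f(x) = 1.76*11.65 = 20.504
Total = 20.504 - 6.8403 = 13.6637


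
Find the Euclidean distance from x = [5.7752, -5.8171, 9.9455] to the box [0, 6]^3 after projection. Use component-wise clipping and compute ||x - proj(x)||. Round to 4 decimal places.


Project each component onto [0, 6].
clip(5.7752) = 5.7752, clip(-5.8171) = 0.0, clip(9.9455) = 6.0
Projection = [5.7752, 0.0, 6.0]
Squared diffs: [0.0, 33.8387, 15.567]
Distance = sqrt(49.4057) = 7.0289


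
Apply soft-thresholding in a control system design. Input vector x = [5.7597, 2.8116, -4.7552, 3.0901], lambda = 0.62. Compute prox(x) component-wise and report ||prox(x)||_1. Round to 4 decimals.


Soft-thresholding with lambda = 0.62:
prox(5.7597) = sign(5.7597)*max(|5.7597| - 0.62, 0) = 5.1397
prox(2.8116) = sign(2.8116)*max(|2.8116| - 0.62, 0) = 2.1916
prox(-4.7552) = sign(-4.7552)*max(|-4.7552| - 0.62, 0) = -4.1352
prox(3.0901) = sign(3.0901)*max(|3.0901| - 0.62, 0) = 2.4701
prox(x) = [5.1397, 2.1916, -4.1352, 2.4701]
||prox(x)||_1 = 5.1397 + 2.1916 + 4.1352 + 2.4701 = 13.9366


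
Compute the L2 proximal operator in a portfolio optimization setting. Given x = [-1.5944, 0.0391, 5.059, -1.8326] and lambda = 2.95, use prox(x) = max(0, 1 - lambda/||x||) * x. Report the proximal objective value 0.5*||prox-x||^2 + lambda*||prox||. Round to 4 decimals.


Step 1: Compute ||x||.
||x|| = 5.6121
Step 2: Compute scaling factor.
scale = max(0, 1 - 2.95/5.6121) = 0.4743
Step 3: prox(x) = [-0.7563, 0.0185, 2.3997, -0.8693]
||prox(x)|| = 2.6621
Step 4: Proximal objective.
0.5*||prox-x||^2 = 4.3513
lambda*||prox|| = 7.8532
Total = 12.2044


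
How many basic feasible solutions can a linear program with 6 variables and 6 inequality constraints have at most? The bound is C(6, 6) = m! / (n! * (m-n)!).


Each vertex corresponds to some choice of n active constraints out of m, so the number of vertices is at most C(m, n) = m! / (n!(m-n)!).
m = 6, n = 6
Numerator: 6 * 5 * 4 * 3 * 2 * 1
Denominator: 6! = 720
C(6, 6) = 1


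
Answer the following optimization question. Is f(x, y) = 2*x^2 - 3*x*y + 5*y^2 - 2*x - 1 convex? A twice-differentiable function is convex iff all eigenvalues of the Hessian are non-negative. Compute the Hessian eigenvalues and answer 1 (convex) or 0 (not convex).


The Hessian of f(x,y) = 2*x^2 - 3*x*y + 5*y^2 - 2*x - 1 is:
H = [[4, -3], [-3, 10]]
Trace = 4 + 10 = 14
Determinant = 4*10 - (-3)^2 = 31
Discriminant = (14)^2 - 4*31 = 72.0
Eigenvalues: lambda_1 = 2.7574, lambda_2 = 11.2426
The function is convex.

1


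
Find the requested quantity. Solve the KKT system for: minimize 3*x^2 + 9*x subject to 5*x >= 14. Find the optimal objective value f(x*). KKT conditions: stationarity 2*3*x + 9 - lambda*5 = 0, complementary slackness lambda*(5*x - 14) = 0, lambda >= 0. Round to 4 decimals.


Step 1: Try lambda = 0 (constraint inactive).
x_unc = -9/(2*3) = -1.5
Check: 5*-1.5 = -7.5 < 14 -- violated!
Step 2: Constraint must be active: 5*x = 14
x* = 14/5 = 2.8
lambda = (2*3*2.8 + 9)/5 = 5.16
Step 3: Compute optimal value.
f(x*) = 3*2.8^2 + 9*2.8 = 48.72


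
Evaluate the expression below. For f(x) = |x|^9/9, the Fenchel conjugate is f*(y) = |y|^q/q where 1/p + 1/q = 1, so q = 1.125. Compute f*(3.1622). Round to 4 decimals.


The conjugate exponent q satisfies 1/p + 1/q = 1.
p = 9, so q = 9/(9 - 1) = 1.125
|y|^q = 3.1622^1.125 = 3.6516
f*(3.1622) = 3.6516 / 1.125 = 3.2459


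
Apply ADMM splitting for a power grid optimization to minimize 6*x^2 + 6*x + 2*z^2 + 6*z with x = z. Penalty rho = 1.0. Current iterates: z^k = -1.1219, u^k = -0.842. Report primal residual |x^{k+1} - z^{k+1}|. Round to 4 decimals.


ADMM iteration with rho = 1.0, z^k = -1.1219, u^k = -0.842
Step 1: x-update.
Minimize 6*x^2 + 6*x + (1.0/2)*(x + 1.1219 - 0.842)^2
FOC: (2*6 + 1.0)*x = -6 + 1.0*(-1.1219 + 0.842)
x^{k+1} = -0.4831
Step 2: z-update.
Minimize 2*z^2 + 6*z + (1.0/2)*(-0.4831 - z - 0.842)^2
FOC: (2*2 + 1.0)*z = -6 + 1.0*(-0.4831 - 0.842)
z^{k+1} = -1.465
Step 3: u-update.
u^{k+1} = -0.842 - 0.4831 + 1.465 = 0.1399
Step 4: Primal residual = |-0.4831 + 1.465| = 0.9819


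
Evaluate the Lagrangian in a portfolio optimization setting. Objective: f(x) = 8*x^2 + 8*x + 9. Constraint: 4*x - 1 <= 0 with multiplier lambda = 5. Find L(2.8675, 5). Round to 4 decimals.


Step 1: Evaluate f(x).
f(2.8675) = 8*2.8675^2 + 8*2.8675 + 9 = 97.7205
Step 2: Evaluate g(x).
g(2.8675) = 4*2.8675 - 1 = 10.47
Step 3: Compute Lagrangian.
L = 97.7205 + 5*10.47 = 150.0705


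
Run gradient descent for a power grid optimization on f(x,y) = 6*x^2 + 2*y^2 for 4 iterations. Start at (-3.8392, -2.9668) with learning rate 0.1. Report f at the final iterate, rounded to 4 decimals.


Gradient descent on f(x,y) = 6*x^2 + 2*y^2.
Starting point: (-3.8392, -2.9668), alpha = 0.1
Step 1: grad_x = 2*6*-3.8392 = -46.0704, grad_y = 2*2*-2.9668 = -11.8672
  x_1 = -3.8392 - 0.1*-46.0704 = 0.7678
  y_1 = -2.9668 - 0.1*-11.8672 = -1.7801
Step 2: grad_x = 2*6*0.7678 = 9.2141, grad_y = 2*2*-1.7801 = -7.1203
  x_2 = 0.7678 - 0.1*9.2141 = -0.1536
  y_2 = -1.7801 - 0.1*-7.1203 = -1.068
Step 3: grad_x = 2*6*-0.1536 = -1.8428, grad_y = 2*2*-1.068 = -4.2722
  x_3 = -0.1536 - 0.1*-1.8428 = 0.0307
  y_3 = -1.068 - 0.1*-4.2722 = -0.6408
Step 4: grad_x = 2*6*0.0307 = 0.3686, grad_y = 2*2*-0.6408 = -2.5633
  x_4 = 0.0307 - 0.1*0.3686 = -0.0061
  y_4 = -0.6408 - 0.1*-2.5633 = -0.3845
f(-0.0061, -0.3845) = 6*(-0.0061)^2 + 2*(-0.3845)^2 = 0.2959


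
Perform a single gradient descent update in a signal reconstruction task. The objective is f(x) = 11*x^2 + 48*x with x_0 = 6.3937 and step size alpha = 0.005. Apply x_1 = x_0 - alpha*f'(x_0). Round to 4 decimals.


We compute the gradient at x_0 and apply the update.
f'(x) = 22*x + 48
f'(6.3937) = 22*6.3937 + 48 = 188.6614
x_1 = 6.3937 - 0.005*188.6614 = 5.4504


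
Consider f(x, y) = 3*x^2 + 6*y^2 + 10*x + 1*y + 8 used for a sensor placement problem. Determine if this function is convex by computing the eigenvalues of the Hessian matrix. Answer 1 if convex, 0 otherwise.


The Hessian of f(x,y) = 3*x^2 + 6*y^2 + 10*x + 1*y + 8 is:
H = [[6, 0], [0, 12]]
Trace = 6 + 12 = 18
Determinant = 6*12 - (0)^2 = 72
Discriminant = (18)^2 - 4*72 = 36.0
Eigenvalues: lambda_1 = 6.0, lambda_2 = 12.0
The function is convex.

1


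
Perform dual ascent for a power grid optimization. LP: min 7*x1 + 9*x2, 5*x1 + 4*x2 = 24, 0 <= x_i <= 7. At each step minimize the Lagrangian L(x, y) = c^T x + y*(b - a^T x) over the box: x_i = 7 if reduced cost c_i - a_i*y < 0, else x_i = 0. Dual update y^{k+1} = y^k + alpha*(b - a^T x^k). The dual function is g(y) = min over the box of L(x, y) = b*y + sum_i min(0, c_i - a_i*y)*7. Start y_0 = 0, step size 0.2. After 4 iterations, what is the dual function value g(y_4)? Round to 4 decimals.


Dual ascent for LP: min 7*x1 + 9*x2, 5*x1 + 4*x2 = 24, 0 <= x_i <= 7
Step 1: y^k = 0.0, reduced costs: (7.0, 9.0)
  x^k = (0.0, 0.0), subgradient = b - a^T x = 24.0
  y^{k+1} = 0.0 + 0.2*24.0 = 4.8
Step 2: y^k = 4.8, reduced costs: (-17.0, -10.2)
  x^k = (7.0, 7.0), subgradient = b - a^T x = -39.0
  y^{k+1} = 4.8 + 0.2*-39.0 = -3.0
Step 3: y^k = -3.0, reduced costs: (22.0, 21.0)
  x^k = (0.0, 0.0), subgradient = b - a^T x = 24.0
  y^{k+1} = -3.0 + 0.2*24.0 = 1.8
Step 4: y^k = 1.8, reduced costs: (-2.0, 1.8)
  x^k = (7.0, 0.0), subgradient = b - a^T x = -11.0
  y^{k+1} = 1.8 + 0.2*-11.0 = -0.4
Dual objective at y_4 = -0.4: reduced costs (9.0, 10.6), box minimizer x = (0.0, 0.0)
g(y_4) = b*y + (c1 - a1*y)*x1 + (c2 - a2*y)*x2 = 24*(-0.4) + 9.0*0.0 + 10.6*0.0 = -9.6 + 0.0 + 0.0 = -9.6


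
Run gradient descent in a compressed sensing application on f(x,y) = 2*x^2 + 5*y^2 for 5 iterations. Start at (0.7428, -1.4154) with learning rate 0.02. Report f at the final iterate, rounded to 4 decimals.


Gradient descent on f(x,y) = 2*x^2 + 5*y^2.
Starting point: (0.7428, -1.4154), alpha = 0.02
Step 1: grad_x = 2*2*0.7428 = 2.9712, grad_y = 2*5*-1.4154 = -14.154
  x_1 = 0.7428 - 0.02*2.9712 = 0.6834
  y_1 = -1.4154 - 0.02*-14.154 = -1.1323
Step 2: grad_x = 2*2*0.6834 = 2.7335, grad_y = 2*5*-1.1323 = -11.3232
  x_2 = 0.6834 - 0.02*2.7335 = 0.6287
  y_2 = -1.1323 - 0.02*-11.3232 = -0.9059
Step 3: grad_x = 2*2*0.6287 = 2.5148, grad_y = 2*5*-0.9059 = -9.0586
  x_3 = 0.6287 - 0.02*2.5148 = 0.5784
  y_3 = -0.9059 - 0.02*-9.0586 = -0.7247
Step 4: grad_x = 2*2*0.5784 = 2.3136, grad_y = 2*5*-0.7247 = -7.2468
  x_4 = 0.5784 - 0.02*2.3136 = 0.5321
  y_4 = -0.7247 - 0.02*-7.2468 = -0.5797
Step 5: grad_x = 2*2*0.5321 = 2.1285, grad_y = 2*5*-0.5797 = -5.7975
  x_5 = 0.5321 - 0.02*2.1285 = 0.4896
  y_5 = -0.5797 - 0.02*-5.7975 = -0.4638
f(0.4896, -0.4638) = 2*0.4896^2 + 5*(-0.4638)^2 = 1.5549


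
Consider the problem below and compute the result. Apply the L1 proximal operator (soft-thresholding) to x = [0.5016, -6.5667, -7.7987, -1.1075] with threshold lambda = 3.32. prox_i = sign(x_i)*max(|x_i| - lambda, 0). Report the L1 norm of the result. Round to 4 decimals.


Soft-thresholding with lambda = 3.32:
prox(0.5016) = sign(0.5016)*max(|0.5016| - 3.32, 0) = 0.0
prox(-6.5667) = sign(-6.5667)*max(|-6.5667| - 3.32, 0) = -3.2467
prox(-7.7987) = sign(-7.7987)*max(|-7.7987| - 3.32, 0) = -4.4787
prox(-1.1075) = sign(-1.1075)*max(|-1.1075| - 3.32, 0) = 0.0
prox(x) = [0.0, -3.2467, -4.4787, 0.0]
||prox(x)||_1 = 0.0 + 3.2467 + 4.4787 + 0.0 = 7.7254


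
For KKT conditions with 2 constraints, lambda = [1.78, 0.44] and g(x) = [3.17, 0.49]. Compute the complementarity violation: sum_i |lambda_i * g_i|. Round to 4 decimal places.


KKT complementary slackness check:
lambda_1 * g_1 = 1.78 * 3.17 = 5.6426
lambda_2 * g_2 = 0.44 * 0.49 = 0.2156
Total violation = 5.6426 + 0.2156 = 5.8582


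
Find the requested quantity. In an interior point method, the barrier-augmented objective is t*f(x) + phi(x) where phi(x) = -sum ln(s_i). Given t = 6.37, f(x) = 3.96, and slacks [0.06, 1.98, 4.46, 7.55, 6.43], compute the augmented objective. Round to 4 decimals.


Step 1: Compute log-barrier.
ln values: [-2.8134, 0.6831, 1.4951, 2.0215, 1.861]
phi = -(-2.8134 + 0.6831 + 1.4951 + 2.0215 + 1.861) = -3.2474
Step 2: Compute augmented objective.
t*f(x) = 6.37*3.96 = 25.2252
Total = 25.2252 - 3.2474 = 21.9778


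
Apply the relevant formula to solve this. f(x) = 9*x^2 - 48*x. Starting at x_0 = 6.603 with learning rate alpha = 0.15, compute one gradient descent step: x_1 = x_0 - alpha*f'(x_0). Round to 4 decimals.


We compute the gradient at x_0 and apply the update.
f'(x) = 18*x - 48
f'(6.603) = 18*6.603 - 48 = 70.854
x_1 = 6.603 - 0.15*70.854 = -4.0251


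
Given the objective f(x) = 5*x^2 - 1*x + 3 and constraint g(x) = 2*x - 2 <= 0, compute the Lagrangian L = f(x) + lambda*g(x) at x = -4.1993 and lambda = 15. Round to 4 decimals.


Step 1: Evaluate f(x).
f(-4.1993) = 5*(-4.1993)^2 - 1*(-4.1993) + 3 = 95.3699
Step 2: Evaluate g(x).
g(-4.1993) = 2*-4.1993 - 2 = -10.3986
Step 3: Compute Lagrangian.
L = 95.3699 + 15*-10.3986 = -60.6091


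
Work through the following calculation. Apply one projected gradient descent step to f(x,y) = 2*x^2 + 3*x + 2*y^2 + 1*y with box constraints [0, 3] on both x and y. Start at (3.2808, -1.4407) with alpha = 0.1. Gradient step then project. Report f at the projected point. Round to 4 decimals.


Step 1: Compute gradient at (3.2808, -1.4407).
grad_x = 2*2*3.2808 + 3 = 16.1232
grad_y = 2*2*-1.4407 + 1 = -4.7628
Step 2: Gradient step.
x_raw = 3.2808 - 0.1*16.1232 = 1.6685
y_raw = -1.4407 - 0.1*-4.7628 = -0.9644
Step 3: Project onto [0, 3].
x_proj = clip(1.6685) = 1.6685
y_proj = clip(-0.9644) = 0.0
Step 4: Evaluate f.
f(1.6685, 0.0) = 10.5731


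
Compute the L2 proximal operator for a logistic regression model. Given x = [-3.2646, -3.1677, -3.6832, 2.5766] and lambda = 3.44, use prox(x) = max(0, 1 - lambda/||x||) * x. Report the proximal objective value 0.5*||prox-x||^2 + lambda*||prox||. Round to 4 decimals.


Step 1: Compute ||x||.
||x|| = 6.3951
Step 2: Compute scaling factor.
scale = max(0, 1 - 3.44/6.3951) = 0.4621
Step 3: prox(x) = [-1.5085, -1.4637, -1.702, 1.1906]
||prox(x)|| = 2.9551
Step 4: Proximal objective.
0.5*||prox-x||^2 = 5.9168
lambda*||prox|| = 10.1655
Total = 16.0822


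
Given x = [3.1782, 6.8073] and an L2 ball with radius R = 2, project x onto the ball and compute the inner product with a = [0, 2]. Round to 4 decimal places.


Step 1: Compute ||x|| (intermediates to 6 decimals).
||x|| = sqrt(3.1782^2 + 6.8073^2) = 7.512675
Step 2: Project.
Since ||x|| > R, scale = R/||x|| = 2/7.512675 = 0.266217, proj(x) = scale * x
proj(x) = [0.846091, 1.812219]
Step 3: Dot product.
a^T * proj(x) = 0*0.846091 + 2*1.812219 = 3.6244


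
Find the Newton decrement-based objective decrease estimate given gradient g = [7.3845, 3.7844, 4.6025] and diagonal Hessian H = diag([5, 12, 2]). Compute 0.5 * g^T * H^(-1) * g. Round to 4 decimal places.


Step 1: H is diagonal, so H^(-1) * g = [1.4769, 0.3154, 2.3013].
Step 2: g^T H^(-1) g = sum_i g_i^2 / H_ii
  = (7.3845)^2/5 + (3.7844)^2/12 + (4.6025)^2/2
  = 10.9062 + 1.1935 + 10.5915 = 22.6911
Step 3: Objective decrease = 0.5 * g^T H^(-1) g = 11.3456


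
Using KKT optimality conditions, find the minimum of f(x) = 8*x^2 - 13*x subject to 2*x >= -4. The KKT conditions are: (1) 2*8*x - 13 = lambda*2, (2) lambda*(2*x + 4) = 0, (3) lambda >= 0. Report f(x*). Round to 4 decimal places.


Step 1: Try lambda = 0 (constraint inactive).
Stationarity: 2*8*x - 13 = 0
x* = 13/(2*8) = 0.8125
Check constraint: 2*0.8125 = 1.625 >= -4 -- satisfied.
Step 2: Compute optimal value.
f(x*) = 8*0.8125^2 - 13*0.8125 = -5.2813


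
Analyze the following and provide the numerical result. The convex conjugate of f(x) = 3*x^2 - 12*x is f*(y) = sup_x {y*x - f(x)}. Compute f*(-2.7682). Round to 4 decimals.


f*(y) = sup_x {y*x - a*x^2 - b*x} = sup_x {(y-b)*x - a*x^2}
FOC: (y - b) - 2a*x = 0 => x* = (y - b)/(2a)
x* = (-2.7682 + 12)/(2*3) = 1.5386
f*(-2.7682) = (y-b)^2/(4a) = (-2.7682 + 12)^2/(4*3)
= 85.2261/12 = 7.1022


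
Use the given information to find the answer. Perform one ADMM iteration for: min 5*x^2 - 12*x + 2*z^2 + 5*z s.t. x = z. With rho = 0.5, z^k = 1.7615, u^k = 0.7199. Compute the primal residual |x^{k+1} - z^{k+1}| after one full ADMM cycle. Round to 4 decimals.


ADMM iteration with rho = 0.5, z^k = 1.7615, u^k = 0.7199
Step 1: x-update.
Minimize 5*x^2 - 12*x + (0.5/2)*(x - 1.7615 + 0.7199)^2
FOC: (2*5 + 0.5)*x = 12 + 0.5*(1.7615 - 0.7199)
x^{k+1} = 1.1925
Step 2: z-update.
Minimize 2*z^2 + 5*z + (0.5/2)*(1.1925 - z + 0.7199)^2
FOC: (2*2 + 0.5)*z = -5 + 0.5*(1.1925 + 0.7199)
z^{k+1} = -0.8986
Step 3: u-update.
u^{k+1} = 0.7199 + 1.1925 + 0.8986 = 2.811
Step 4: Primal residual = |1.1925 + 0.8986| = 2.0911


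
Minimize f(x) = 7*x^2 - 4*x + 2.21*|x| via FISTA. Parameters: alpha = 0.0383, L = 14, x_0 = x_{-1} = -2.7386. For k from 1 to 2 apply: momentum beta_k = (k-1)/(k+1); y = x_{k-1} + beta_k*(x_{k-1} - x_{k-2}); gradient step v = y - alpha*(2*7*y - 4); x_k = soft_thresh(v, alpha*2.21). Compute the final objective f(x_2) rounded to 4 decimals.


FISTA on f(x) = 7*x^2 - 4*x + 2.21*|x|
L = 14, alpha = 0.0383
Iteration 1: beta = 0.0, y = -2.7386 + 0.0*(-2.7386 + 2.7386) = -2.7386
  grad(y) = -42.3404, v = y - alpha*grad = -1.117
  prox(v) = soft_thresh(-1.117, 0.0846) = -1.0323
Iteration 2: beta = 0.3333, y = -1.0323 + 0.3333*(-1.0323 + 2.7386) = -0.4636
  grad(y) = -10.4898, v = y - alpha*grad = -0.0618
  prox(v) = soft_thresh(-0.0618, 0.0846) = 0.0
f(x_2) = 7*0.0^2 - 4*0.0 + 2.21*|0.0| = 0.0


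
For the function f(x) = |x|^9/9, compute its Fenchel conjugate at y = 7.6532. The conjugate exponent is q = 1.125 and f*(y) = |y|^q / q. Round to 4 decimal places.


The conjugate exponent q satisfies 1/p + 1/q = 1.
p = 9, so q = 9/(9 - 1) = 1.125
|y|^q = 7.6532^1.125 = 9.8701
f*(7.6532) = 9.8701 / 1.125 = 8.7735


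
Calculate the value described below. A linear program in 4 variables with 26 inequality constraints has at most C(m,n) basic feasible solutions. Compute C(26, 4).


Each vertex corresponds to some choice of n active constraints out of m, so the number of vertices is at most C(m, n) = m! / (n!(m-n)!).
m = 26, n = 4
Numerator: 26 * 25 * 24 * 23
Denominator: 4! = 24
C(26, 4) = 14950


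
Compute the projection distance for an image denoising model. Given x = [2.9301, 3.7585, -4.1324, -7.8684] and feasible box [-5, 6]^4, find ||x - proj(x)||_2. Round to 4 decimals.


Project each component onto [-5, 6].
clip(2.9301) = 2.9301, clip(3.7585) = 3.7585, clip(-4.1324) = -4.1324, clip(-7.8684) = -5.0
Projection = [2.9301, 3.7585, -4.1324, -5.0]
Squared diffs: [0.0, 0.0, 0.0, 8.2277]
Distance = sqrt(8.2277) = 2.8684


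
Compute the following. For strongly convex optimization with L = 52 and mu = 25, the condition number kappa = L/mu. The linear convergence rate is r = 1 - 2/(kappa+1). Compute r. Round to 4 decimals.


Step 1: Compute the condition number.
kappa = L/mu = 52/25 = 2.08
Step 2: Compute the convergence rate.
r = 1 - 2/(kappa + 1) = 1 - 2*mu/(L + mu) = (L - mu)/(L + mu) = 27/77 = 0.3506


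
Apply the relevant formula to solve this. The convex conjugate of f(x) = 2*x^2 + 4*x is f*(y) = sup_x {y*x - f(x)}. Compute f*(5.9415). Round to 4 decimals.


f*(y) = sup_x {y*x - a*x^2 - b*x} = sup_x {(y-b)*x - a*x^2}
FOC: (y - b) - 2a*x = 0 => x* = (y - b)/(2a)
x* = (5.9415 - 4)/(2*2) = 0.4854
f*(5.9415) = (y-b)^2/(4a) = (5.9415 - 4)^2/(4*2)
= 3.7694/8 = 0.4712


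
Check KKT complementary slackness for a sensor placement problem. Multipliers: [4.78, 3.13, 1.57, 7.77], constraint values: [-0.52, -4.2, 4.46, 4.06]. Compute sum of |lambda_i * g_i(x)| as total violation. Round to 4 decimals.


KKT complementary slackness check:
lambda_1 * g_1 = 4.78 * -0.52 = -2.4856
lambda_2 * g_2 = 3.13 * -4.2 = -13.146
lambda_3 * g_3 = 1.57 * 4.46 = 7.0022
lambda_4 * g_4 = 7.77 * 4.06 = 31.5462
Total violation = 2.4856 + 13.146 + 7.0022 + 31.5462 = 54.18


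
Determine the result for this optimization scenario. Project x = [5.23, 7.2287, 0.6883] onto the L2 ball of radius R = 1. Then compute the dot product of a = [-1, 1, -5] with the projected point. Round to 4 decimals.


Step 1: Compute ||x|| (intermediates to 6 decimals).
||x|| = sqrt(5.23^2 + 7.2287^2 + 0.6883^2) = 8.948785
Step 2: Project.
Since ||x|| > R, scale = R/||x|| = 1/8.948785 = 0.111747, proj(x) = scale * x
proj(x) = [0.584437, 0.807786, 0.076915]
Step 3: Dot product.
a^T * proj(x) = -1*0.584437 + 1*0.807786 - 5*0.076915 = -0.1612


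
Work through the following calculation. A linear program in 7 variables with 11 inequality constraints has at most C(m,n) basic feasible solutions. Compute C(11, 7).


Each vertex corresponds to some choice of n active constraints out of m, so the number of vertices is at most C(m, n) = m! / (n!(m-n)!).
m = 11, n = 7
Numerator: 11 * 10 * 9 * 8 * 7 * 6 * 5
Denominator: 7! = 5040
C(11, 7) = 330


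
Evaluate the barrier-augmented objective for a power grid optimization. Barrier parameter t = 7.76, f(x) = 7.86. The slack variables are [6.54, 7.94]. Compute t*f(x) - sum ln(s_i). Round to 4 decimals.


Step 1: Compute log-barrier.
ln values: [1.8779, 2.0719]
phi = -(1.8779 + 2.0719) = -3.9499
Step 2: Compute augmented objective.
t*f(x) = 7.76*7.86 = 60.9936
Total = 60.9936 - 3.9499 = 57.0437


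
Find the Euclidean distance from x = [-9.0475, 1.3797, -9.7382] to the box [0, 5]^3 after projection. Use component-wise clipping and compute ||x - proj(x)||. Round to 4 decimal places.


Project each component onto [0, 5].
clip(-9.0475) = 0.0, clip(1.3797) = 1.3797, clip(-9.7382) = 0.0
Projection = [0.0, 1.3797, 0.0]
Squared diffs: [81.8573, 0.0, 94.8325]
Distance = sqrt(176.6898) = 13.2925


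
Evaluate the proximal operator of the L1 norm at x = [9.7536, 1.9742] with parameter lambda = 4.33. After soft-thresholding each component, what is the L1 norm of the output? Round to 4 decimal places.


Soft-thresholding with lambda = 4.33:
prox(9.7536) = sign(9.7536)*max(|9.7536| - 4.33, 0) = 5.4236
prox(1.9742) = sign(1.9742)*max(|1.9742| - 4.33, 0) = 0.0
prox(x) = [5.4236, 0.0]
||prox(x)||_1 = 5.4236 + 0.0 = 5.4236


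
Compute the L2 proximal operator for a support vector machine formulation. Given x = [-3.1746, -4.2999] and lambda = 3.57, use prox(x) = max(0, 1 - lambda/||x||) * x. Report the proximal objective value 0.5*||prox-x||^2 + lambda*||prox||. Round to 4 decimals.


Step 1: Compute ||x||.
||x|| = 5.3448
Step 2: Compute scaling factor.
scale = max(0, 1 - 3.57/5.3448) = 0.3321
Step 3: prox(x) = [-1.0542, -1.4278]
||prox(x)|| = 1.7748
Step 4: Proximal objective.
0.5*||prox-x||^2 = 6.3725
lambda*||prox|| = 6.336
Total = 12.7086


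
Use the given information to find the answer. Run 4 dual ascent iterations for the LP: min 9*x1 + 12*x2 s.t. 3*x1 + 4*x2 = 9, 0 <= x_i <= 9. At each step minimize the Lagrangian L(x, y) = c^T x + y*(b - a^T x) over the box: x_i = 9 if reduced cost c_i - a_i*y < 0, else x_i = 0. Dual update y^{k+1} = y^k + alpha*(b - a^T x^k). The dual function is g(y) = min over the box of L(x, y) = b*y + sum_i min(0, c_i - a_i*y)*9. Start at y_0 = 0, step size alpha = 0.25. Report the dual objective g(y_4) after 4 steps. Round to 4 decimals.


Dual ascent for LP: min 9*x1 + 12*x2, 3*x1 + 4*x2 = 9, 0 <= x_i <= 9
Step 1: y^k = 0.0, reduced costs: (9.0, 12.0)
  x^k = (0.0, 0.0), subgradient = b - a^T x = 9.0
  y^{k+1} = 0.0 + 0.25*9.0 = 2.25
Step 2: y^k = 2.25, reduced costs: (2.25, 3.0)
  x^k = (0.0, 0.0), subgradient = b - a^T x = 9.0
  y^{k+1} = 2.25 + 0.25*9.0 = 4.5
Step 3: y^k = 4.5, reduced costs: (-4.5, -6.0)
  x^k = (9.0, 9.0), subgradient = b - a^T x = -54.0
  y^{k+1} = 4.5 + 0.25*-54.0 = -9.0
Step 4: y^k = -9.0, reduced costs: (36.0, 48.0)
  x^k = (0.0, 0.0), subgradient = b - a^T x = 9.0
  y^{k+1} = -9.0 + 0.25*9.0 = -6.75
Dual objective at y_4 = -6.75: reduced costs (29.25, 39.0), box minimizer x = (0.0, 0.0)
g(y_4) = b*y + (c1 - a1*y)*x1 + (c2 - a2*y)*x2 = 9*(-6.75) + 29.25*0.0 + 39.0*0.0 = -60.75 + 0.0 + 0.0 = -60.75


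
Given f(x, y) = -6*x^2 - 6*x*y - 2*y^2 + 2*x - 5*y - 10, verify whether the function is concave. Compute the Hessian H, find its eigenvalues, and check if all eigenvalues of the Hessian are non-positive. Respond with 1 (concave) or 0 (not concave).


The Hessian of f(x,y) = -6*x^2 - 6*x*y - 2*y^2 + 2*x - 5*y - 10 is:
H = [[-12, -6], [-6, -4]]
Trace = -12 - 4 = -16
Determinant = -12*-4 - (-6)^2 = 12
Discriminant = (-16)^2 - 4*12 = 208.0
Eigenvalues: lambda_1 = -15.2111, lambda_2 = -0.7889
The function is concave.

1


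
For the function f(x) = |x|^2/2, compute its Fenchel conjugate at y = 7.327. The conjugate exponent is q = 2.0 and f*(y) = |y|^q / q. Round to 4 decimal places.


The conjugate exponent q satisfies 1/p + 1/q = 1.
p = 2, so q = 2/(2 - 1) = 2.0
|y|^q = 7.327^2.0 = 53.6849
f*(7.327) = 53.6849 / 2.0 = 26.8425


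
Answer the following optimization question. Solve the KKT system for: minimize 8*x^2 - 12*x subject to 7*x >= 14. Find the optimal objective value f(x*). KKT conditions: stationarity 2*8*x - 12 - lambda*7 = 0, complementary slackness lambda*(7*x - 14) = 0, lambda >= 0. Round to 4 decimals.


Step 1: Try lambda = 0 (constraint inactive).
x_unc = 12/(2*8) = 0.75
Check: 7*0.75 = 5.25 < 14 -- violated!
Step 2: Constraint must be active: 7*x = 14
x* = 14/7 = 2.0
lambda = (2*8*2.0 - 12)/7 = 2.8571
Step 3: Compute optimal value.
f(x*) = 8*2.0^2 - 12*2.0 = 8.0


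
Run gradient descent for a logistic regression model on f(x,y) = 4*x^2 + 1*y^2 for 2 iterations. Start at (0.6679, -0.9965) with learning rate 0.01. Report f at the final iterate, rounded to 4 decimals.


Gradient descent on f(x,y) = 4*x^2 + 1*y^2.
Starting point: (0.6679, -0.9965), alpha = 0.01
Step 1: grad_x = 2*4*0.6679 = 5.3432, grad_y = 2*1*-0.9965 = -1.993
  x_1 = 0.6679 - 0.01*5.3432 = 0.6145
  y_1 = -0.9965 - 0.01*-1.993 = -0.9766
Step 2: grad_x = 2*4*0.6145 = 4.9157, grad_y = 2*1*-0.9766 = -1.9531
  x_2 = 0.6145 - 0.01*4.9157 = 0.5653
  y_2 = -0.9766 - 0.01*-1.9531 = -0.957
f(0.5653, -0.957) = 4*0.5653^2 + 1*(-0.957)^2 = 2.1942


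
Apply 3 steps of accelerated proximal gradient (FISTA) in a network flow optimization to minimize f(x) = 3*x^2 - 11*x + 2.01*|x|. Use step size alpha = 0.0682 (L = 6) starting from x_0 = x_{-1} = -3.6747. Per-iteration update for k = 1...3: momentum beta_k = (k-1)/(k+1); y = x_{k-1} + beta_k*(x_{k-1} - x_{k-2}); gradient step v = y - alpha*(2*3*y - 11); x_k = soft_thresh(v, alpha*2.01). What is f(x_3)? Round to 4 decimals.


FISTA on f(x) = 3*x^2 - 11*x + 2.01*|x|
L = 6, alpha = 0.0682
Iteration 1: beta = 0.0, y = -3.6747 + 0.0*(-3.6747 + 3.6747) = -3.6747
  grad(y) = -33.0482, v = y - alpha*grad = -1.4208
  prox(v) = soft_thresh(-1.4208, 0.1371) = -1.2837
Iteration 2: beta = 0.3333, y = -1.2837 + 0.3333*(-1.2837 + 3.6747) = -0.4867
  grad(y) = -13.9204, v = y - alpha*grad = 0.4626
  prox(v) = soft_thresh(0.4626, 0.1371) = 0.3256
Iteration 3: beta = 0.5, y = 0.3256 + 0.5*(0.3256 + 1.2837) = 1.1302
  grad(y) = -4.2188, v = y - alpha*grad = 1.4179
  prox(v) = soft_thresh(1.4179, 0.1371) = 1.2808
f(x_3) = 3*1.2808^2 - 11*1.2808 + 2.01*|1.2808| = -6.5931


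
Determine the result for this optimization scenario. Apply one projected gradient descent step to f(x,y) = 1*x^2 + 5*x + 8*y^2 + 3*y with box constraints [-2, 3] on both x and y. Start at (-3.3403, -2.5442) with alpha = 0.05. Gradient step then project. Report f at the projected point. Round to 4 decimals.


Step 1: Compute gradient at (-3.3403, -2.5442).
grad_x = 2*1*-3.3403 + 5 = -1.6806
grad_y = 2*8*-2.5442 + 3 = -37.7072
Step 2: Gradient step.
x_raw = -3.3403 - 0.05*-1.6806 = -3.2563
y_raw = -2.5442 - 0.05*-37.7072 = -0.6588
Step 3: Project onto [-2, 3].
x_proj = clip(-3.2563) = -2.0
y_proj = clip(-0.6588) = -0.6588
Step 4: Evaluate f.
f(-2.0, -0.6588) = -4.504


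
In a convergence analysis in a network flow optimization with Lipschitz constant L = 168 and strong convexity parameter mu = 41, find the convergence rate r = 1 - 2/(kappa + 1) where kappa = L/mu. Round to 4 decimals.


Step 1: Compute the condition number.
kappa = L/mu = 168/41 = 4.0976
Step 2: Compute the convergence rate.
r = 1 - 2/(kappa + 1) = 1 - 2*mu/(L + mu) = (L - mu)/(L + mu) = 127/209 = 0.6077


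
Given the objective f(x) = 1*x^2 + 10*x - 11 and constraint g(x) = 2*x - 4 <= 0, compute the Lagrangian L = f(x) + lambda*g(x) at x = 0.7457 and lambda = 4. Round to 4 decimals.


Step 1: Evaluate f(x).
f(0.7457) = 1*0.7457^2 + 10*0.7457 - 11 = -2.9869
Step 2: Evaluate g(x).
g(0.7457) = 2*0.7457 - 4 = -2.5086
Step 3: Compute Lagrangian.
L = -2.9869 + 4*-2.5086 = -13.0213


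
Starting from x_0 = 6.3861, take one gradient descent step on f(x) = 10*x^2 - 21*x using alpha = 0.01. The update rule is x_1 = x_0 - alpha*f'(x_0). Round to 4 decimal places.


We compute the gradient at x_0 and apply the update.
f'(x) = 20*x - 21
f'(6.3861) = 20*6.3861 - 21 = 106.722
x_1 = 6.3861 - 0.01*106.722 = 5.3189


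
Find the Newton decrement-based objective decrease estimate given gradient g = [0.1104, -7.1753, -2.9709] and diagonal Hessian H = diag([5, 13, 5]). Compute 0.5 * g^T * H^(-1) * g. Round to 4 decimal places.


Step 1: H is diagonal, so H^(-1) * g = [0.0221, -0.5519, -0.5942].
Step 2: g^T H^(-1) g = sum_i g_i^2 / H_ii
  = (0.1104)^2/5 + (-7.1753)^2/13 + (-2.9709)^2/5
  = 0.0024 + 3.9604 + 1.7652 = 5.7281
Step 3: Objective decrease = 0.5 * g^T H^(-1) g = 2.864


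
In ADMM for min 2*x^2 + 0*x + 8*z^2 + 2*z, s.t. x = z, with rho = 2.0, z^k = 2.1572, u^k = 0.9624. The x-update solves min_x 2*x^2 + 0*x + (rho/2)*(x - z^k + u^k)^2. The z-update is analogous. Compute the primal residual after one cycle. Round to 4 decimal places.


ADMM iteration with rho = 2.0, z^k = 2.1572, u^k = 0.9624
Step 1: x-update.
Minimize 2*x^2 + 0*x + (2.0/2)*(x - 2.1572 + 0.9624)^2
FOC: (2*2 + 2.0)*x = 0 + 2.0*(2.1572 - 0.9624)
x^{k+1} = 0.3983
Step 2: z-update.
Minimize 8*z^2 + 2*z + (2.0/2)*(0.3983 - z + 0.9624)^2
FOC: (2*8 + 2.0)*z = -2 + 2.0*(0.3983 + 0.9624)
z^{k+1} = 0.0401
Step 3: u-update.
u^{k+1} = 0.9624 + 0.3983 - 0.0401 = 1.3206
Step 4: Primal residual = |0.3983 - 0.0401| = 0.3582


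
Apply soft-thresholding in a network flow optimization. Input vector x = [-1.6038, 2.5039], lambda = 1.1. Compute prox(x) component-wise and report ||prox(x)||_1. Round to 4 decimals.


Soft-thresholding with lambda = 1.1:
prox(-1.6038) = sign(-1.6038)*max(|-1.6038| - 1.1, 0) = -0.5038
prox(2.5039) = sign(2.5039)*max(|2.5039| - 1.1, 0) = 1.4039
prox(x) = [-0.5038, 1.4039]
||prox(x)||_1 = 0.5038 + 1.4039 = 1.9077


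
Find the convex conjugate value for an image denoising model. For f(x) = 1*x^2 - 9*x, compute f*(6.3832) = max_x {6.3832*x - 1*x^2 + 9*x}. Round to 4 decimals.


f*(y) = sup_x {y*x - a*x^2 - b*x} = sup_x {(y-b)*x - a*x^2}
FOC: (y - b) - 2a*x = 0 => x* = (y - b)/(2a)
x* = (6.3832 + 9)/(2*1) = 7.6916
f*(6.3832) = (y-b)^2/(4a) = (6.3832 + 9)^2/(4*1)
= 236.6428/4 = 59.1607


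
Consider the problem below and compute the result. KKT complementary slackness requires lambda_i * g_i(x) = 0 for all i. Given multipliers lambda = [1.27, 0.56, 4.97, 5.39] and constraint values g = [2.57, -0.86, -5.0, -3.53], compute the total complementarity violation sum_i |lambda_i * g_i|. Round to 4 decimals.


KKT complementary slackness check:
lambda_1 * g_1 = 1.27 * 2.57 = 3.2639
lambda_2 * g_2 = 0.56 * -0.86 = -0.4816
lambda_3 * g_3 = 4.97 * -5.0 = -24.85
lambda_4 * g_4 = 5.39 * -3.53 = -19.0267
Total violation = 3.2639 + 0.4816 + 24.85 + 19.0267 = 47.6222


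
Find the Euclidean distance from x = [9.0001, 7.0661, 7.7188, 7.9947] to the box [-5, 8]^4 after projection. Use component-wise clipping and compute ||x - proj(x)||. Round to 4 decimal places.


Project each component onto [-5, 8].
clip(9.0001) = 8.0, clip(7.0661) = 7.0661, clip(7.7188) = 7.7188, clip(7.9947) = 7.9947
Projection = [8.0, 7.0661, 7.7188, 7.9947]
Squared diffs: [1.0002, 0.0, 0.0, 0.0]
Distance = sqrt(1.0002) = 1.0001


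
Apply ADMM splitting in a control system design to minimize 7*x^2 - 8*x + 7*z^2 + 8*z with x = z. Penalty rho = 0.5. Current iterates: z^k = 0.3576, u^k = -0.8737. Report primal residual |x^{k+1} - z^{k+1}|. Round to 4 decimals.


ADMM iteration with rho = 0.5, z^k = 0.3576, u^k = -0.8737
Step 1: x-update.
Minimize 7*x^2 - 8*x + (0.5/2)*(x - 0.3576 - 0.8737)^2
FOC: (2*7 + 0.5)*x = 8 + 0.5*(0.3576 + 0.8737)
x^{k+1} = 0.5942
Step 2: z-update.
Minimize 7*z^2 + 8*z + (0.5/2)*(0.5942 - z - 0.8737)^2
FOC: (2*7 + 0.5)*z = -8 + 0.5*(0.5942 - 0.8737)
z^{k+1} = -0.5614
Step 3: u-update.
u^{k+1} = -0.8737 + 0.5942 + 0.5614 = 0.2818
Step 4: Primal residual = |0.5942 + 0.5614| = 1.1555


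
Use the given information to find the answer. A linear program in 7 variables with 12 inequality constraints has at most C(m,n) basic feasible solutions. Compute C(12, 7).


Each vertex corresponds to some choice of n active constraints out of m, so the number of vertices is at most C(m, n) = m! / (n!(m-n)!).
m = 12, n = 7
Numerator: 12 * 11 * 10 * 9 * 8 * 7 * 6
Denominator: 7! = 5040
C(12, 7) = 792


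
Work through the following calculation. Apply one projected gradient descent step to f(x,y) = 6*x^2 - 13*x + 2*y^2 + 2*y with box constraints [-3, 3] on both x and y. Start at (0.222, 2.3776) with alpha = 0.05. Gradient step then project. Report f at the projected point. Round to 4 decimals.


Step 1: Compute gradient at (0.222, 2.3776).
grad_x = 2*6*0.222 - 13 = -10.336
grad_y = 2*2*2.3776 + 2 = 11.5104
Step 2: Gradient step.
x_raw = 0.222 - 0.05*-10.336 = 0.7388
y_raw = 2.3776 - 0.05*11.5104 = 1.8021
Step 3: Project onto [-3, 3].
x_proj = clip(0.7388) = 0.7388
y_proj = clip(1.8021) = 1.8021
Step 4: Evaluate f.
f(0.7388, 1.8021) = 3.7697


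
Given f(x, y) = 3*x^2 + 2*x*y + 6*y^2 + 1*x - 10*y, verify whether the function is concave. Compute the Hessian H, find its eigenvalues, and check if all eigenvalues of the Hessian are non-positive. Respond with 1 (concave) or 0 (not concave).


The Hessian of f(x,y) = 3*x^2 + 2*x*y + 6*y^2 + 1*x - 10*y is:
H = [[6, 2], [2, 12]]
Trace = 6 + 12 = 18
Determinant = 6*12 - (2)^2 = 68
Discriminant = (18)^2 - 4*68 = 52.0
Eigenvalues: lambda_1 = 5.3944, lambda_2 = 12.6056
The function is not concave.

0


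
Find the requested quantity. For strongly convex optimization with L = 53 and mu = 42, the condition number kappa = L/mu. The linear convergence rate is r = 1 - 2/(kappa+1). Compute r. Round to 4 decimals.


Step 1: Compute the condition number.
kappa = L/mu = 53/42 = 1.2619
Step 2: Compute the convergence rate.
r = 1 - 2/(kappa + 1) = 1 - 2*mu/(L + mu) = (L - mu)/(L + mu) = 11/95 = 0.1158


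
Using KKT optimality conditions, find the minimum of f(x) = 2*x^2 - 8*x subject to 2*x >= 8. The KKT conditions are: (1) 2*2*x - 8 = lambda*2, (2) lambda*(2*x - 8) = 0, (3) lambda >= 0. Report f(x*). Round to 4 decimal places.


Step 1: Try lambda = 0 (constraint inactive).
x_unc = 8/(2*2) = 2.0
Check: 2*2.0 = 4.0 < 8 -- violated!
Step 2: Constraint must be active: 2*x = 8
x* = 8/2 = 4.0
lambda = (2*2*4.0 - 8)/2 = 4.0
Step 3: Compute optimal value.
f(x*) = 2*4.0^2 - 8*4.0 = 0.0


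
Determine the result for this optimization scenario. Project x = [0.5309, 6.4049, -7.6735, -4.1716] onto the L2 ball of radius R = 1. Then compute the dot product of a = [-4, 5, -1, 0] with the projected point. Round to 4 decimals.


Step 1: Compute ||x|| (intermediates to 6 decimals).
||x|| = sqrt(0.5309^2 + 6.4049^2 + (-7.6735)^2 + (-4.1716)^2) = 10.843867
Step 2: Project.
Since ||x|| > R, scale = R/||x|| = 1/10.843867 = 0.092218, proj(x) = scale * x
proj(x) = [0.048959, 0.590647, -0.707635, -0.384697]
Step 3: Dot product.
a^T * proj(x) = -4*0.048959 + 5*0.590647 - 1*(-0.707635) + 0*(-0.384697) = 3.465


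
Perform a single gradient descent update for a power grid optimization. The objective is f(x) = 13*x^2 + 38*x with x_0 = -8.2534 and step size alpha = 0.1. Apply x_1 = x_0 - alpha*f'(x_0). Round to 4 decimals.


We compute the gradient at x_0 and apply the update.
f'(x) = 26*x + 38
f'(-8.2534) = 26*-8.2534 + 38 = -176.5884
x_1 = -8.2534 - 0.1*-176.5884 = 9.4054


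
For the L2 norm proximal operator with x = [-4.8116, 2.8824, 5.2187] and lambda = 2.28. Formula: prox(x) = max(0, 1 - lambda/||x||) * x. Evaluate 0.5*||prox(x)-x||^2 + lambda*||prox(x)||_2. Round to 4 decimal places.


Step 1: Compute ||x||.
||x|| = 7.6612
Step 2: Compute scaling factor.
scale = max(0, 1 - 2.28/7.6612) = 0.7024
Step 3: prox(x) = [-3.3797, 2.0246, 3.6656]
||prox(x)|| = 5.3812
Step 4: Proximal objective.
0.5*||prox-x||^2 = 2.5992
lambda*||prox|| = 12.2691
Total = 14.8684
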